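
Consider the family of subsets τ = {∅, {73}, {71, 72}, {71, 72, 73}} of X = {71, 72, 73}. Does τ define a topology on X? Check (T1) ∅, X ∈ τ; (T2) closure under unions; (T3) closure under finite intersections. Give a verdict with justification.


τ IS a topology on X.

Axiom (T1): ∅ ∈ τ? Yes; X ∈ τ? Yes.
Axiom (T2/T3): check pairwise unions and intersections of members of τ.
All pairwise intersections and unions checked — each lies in τ. Therefore τ satisfies (T1), (T2), (T3): it IS a topology on X.


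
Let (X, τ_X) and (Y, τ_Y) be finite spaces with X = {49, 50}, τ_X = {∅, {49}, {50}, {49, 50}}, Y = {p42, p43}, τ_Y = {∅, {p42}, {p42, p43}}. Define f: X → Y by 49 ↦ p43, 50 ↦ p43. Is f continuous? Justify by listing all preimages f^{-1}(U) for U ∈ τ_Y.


f IS continuous.

Compute f^{-1}(U) for each U ∈ τ_Y:
  U = ∅: f^{-1}(U) = ∅ ∈ τ_X ✓.
  U = {p42}: f^{-1}(U) = ∅ ∈ τ_X ✓.
  U = {p42, p43}: f^{-1}(U) = {49, 50} ∈ τ_X ✓.
Every preimage lies in τ_X, so f IS continuous.


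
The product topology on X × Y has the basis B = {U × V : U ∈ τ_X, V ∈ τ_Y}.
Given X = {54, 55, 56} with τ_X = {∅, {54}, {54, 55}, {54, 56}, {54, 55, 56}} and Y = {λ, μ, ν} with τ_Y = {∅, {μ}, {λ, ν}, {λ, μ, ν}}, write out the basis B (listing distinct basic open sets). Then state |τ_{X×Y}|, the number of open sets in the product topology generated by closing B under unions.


Basis B = {∅ × ∅, {54} × {μ}, {54} × {λ, ν}, {54, 55} × {μ}, {54, 56} × {μ}, {54} × {λ, μ, ν}, {54, 55, 56} × {μ}, {54, 55} × {λ, ν}, {54, 56} × {λ, ν}, {54, 55} × {λ, μ, ν}, {54, 56} × {λ, μ, ν}, {54, 55, 56} × {λ, ν}, {54, 55, 56} × {λ, μ, ν}}; |τ_{X×Y}| = 25.

Enumerate products U × V with U ∈ τ_X, V ∈ τ_Y (deduplicated):
  ∅ × ∅ = {} (∅)
  {54} × {μ} = {(54,μ)}
  {54} × {λ, ν} = {(54,λ), (54,ν)}
  {54, 55} × {μ} = {(54,μ), (55,μ)}
  {54, 56} × {μ} = {(54,μ), (56,μ)}
  {54} × {λ, μ, ν} = {(54,λ), (54,μ), (54,ν)}
  {54, 55, 56} × {μ} = {(54,μ), (55,μ), (56,μ)}
  {54, 55} × {λ, ν} = {(54,λ), (54,ν), (55,λ), (55,ν)}
  {54, 56} × {λ, ν} = {(54,λ), (54,ν), (56,λ), (56,ν)}
  {54, 55} × {λ, μ, ν} = {(54,λ), (54,μ), (54,ν), (55,λ), (55,μ), (55,ν)}
  {54, 56} × {λ, μ, ν} = {(54,λ), (54,μ), (54,ν), (56,λ), (56,μ), (56,ν)}
  {54, 55, 56} × {λ, ν} = {(54,λ), (54,ν), (55,λ), (55,ν), (56,λ), (56,ν)}
  {54, 55, 56} × {λ, μ, ν} = {(54,λ), (54,μ), (54,ν), (55,λ), (55,μ), (55,ν), (56,λ), (56,μ), (56,ν)}
These 13 distinct sets form the basis B.
Close under arbitrary unions to get τ_{X×Y}; counting gives |τ_{X×Y}| = 25.


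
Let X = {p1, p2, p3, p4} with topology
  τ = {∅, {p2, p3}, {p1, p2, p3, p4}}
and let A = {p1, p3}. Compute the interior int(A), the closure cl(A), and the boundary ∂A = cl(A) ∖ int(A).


int(A) = ∅, cl(A) = {p1, p2, p3, p4}, ∂A = {p1, p2, p3, p4}.

Closed sets in (X, τ) are complements of opens:
  closed(X, τ) = {∅, {p1, p4}, {p1, p2, p3, p4}}.
int(A) = ⋃ {U ∈ τ : U ⊆ A}. Opens contained in A: ∅.
Taking the union of these: int(A) = ∅.
cl(A) = ⋂ {C closed : A ⊆ C}. Closed sets containing A: {p1, p2, p3, p4}.
Intersecting these: cl(A) = {p1, p2, p3, p4}.
∂A = cl(A) ∖ int(A) = {p1, p2, p3, p4} ∖ ∅ = {p1, p2, p3, p4}.


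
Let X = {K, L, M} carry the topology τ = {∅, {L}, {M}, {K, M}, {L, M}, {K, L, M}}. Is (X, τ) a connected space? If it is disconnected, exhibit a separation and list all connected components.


(X, τ) is disconnected; components = [{L}, {K, M}].

Find clopen sets (U ∈ τ with X ∖ U ∈ τ):
  U = ∅, X ∖ U = {K, L, M} — both open, so U is clopen.
  U = {L}, X ∖ U = {K, M} — both open, so U is clopen.
  U = {K, M}, X ∖ U = {L} — both open, so U is clopen.
  U = {K, L, M}, X ∖ U = ∅ — both open, so U is clopen.
Nontrivial clopen(s) exist: e.g. {K, M}. So (X, τ) is disconnected.
Compute connected components by grouping points that agree on all clopens:
  component: {L}
  component: {K, M}


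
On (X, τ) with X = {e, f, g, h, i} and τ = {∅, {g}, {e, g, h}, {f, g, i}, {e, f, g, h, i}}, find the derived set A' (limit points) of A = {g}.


A' = {e, f, h, i}

For each x ∈ X, list the open sets U ∈ τ with x ∈ U, then check whether U ∩ (A ∖ {x}) ≠ ∅ for every such U.
  x = e: opens ∋ x are {e, g, h}, {e, f, g, h, i}; each meets A ∖ {e}, so x IS a limit point.
  x = f: opens ∋ x are {f, g, i}, {e, f, g, h, i}; each meets A ∖ {f}, so x IS a limit point.
  x = g: open {g} ∋ x has {g} ∩ (A ∖ {g}) = ∅, so x is NOT a limit point.
  x = h: opens ∋ x are {e, g, h}, {e, f, g, h, i}; each meets A ∖ {h}, so x IS a limit point.
  x = i: opens ∋ x are {f, g, i}, {e, f, g, h, i}; each meets A ∖ {i}, so x IS a limit point.
Collecting: A' = {e, f, h, i}.


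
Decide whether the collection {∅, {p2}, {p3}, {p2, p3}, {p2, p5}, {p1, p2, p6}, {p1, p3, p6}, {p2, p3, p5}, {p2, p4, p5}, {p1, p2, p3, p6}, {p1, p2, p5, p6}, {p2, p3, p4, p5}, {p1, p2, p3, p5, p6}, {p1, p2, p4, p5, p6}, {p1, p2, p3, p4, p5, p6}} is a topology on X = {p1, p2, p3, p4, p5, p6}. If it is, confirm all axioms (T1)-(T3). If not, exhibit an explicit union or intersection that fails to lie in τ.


τ is NOT a topology on X.

Axiom (T1): ∅ ∈ τ? Yes; X ∈ τ? Yes.
Axiom (T2/T3): check pairwise unions and intersections of members of τ.
Counterexample for (T3): {p1, p2, p6} ∩ {p1, p3, p6} = {p1, p6} ∉ τ. Therefore τ is NOT a topology.


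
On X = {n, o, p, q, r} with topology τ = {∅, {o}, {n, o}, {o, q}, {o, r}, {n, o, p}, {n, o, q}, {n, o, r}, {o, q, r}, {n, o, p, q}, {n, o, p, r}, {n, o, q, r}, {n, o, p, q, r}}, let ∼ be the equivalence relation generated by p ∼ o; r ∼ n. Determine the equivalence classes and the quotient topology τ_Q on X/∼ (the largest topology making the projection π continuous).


X/∼ = {[n=r], [o=p], [q]}; |τ_Q| = 3.

Equivalence classes: [n=r], [o=p], [q].
Quotient map π: X → X/∼ sends n ↦ [n=r], o ↦ [o=p], p ↦ [o=p], q ↦ [q], r ↦ [n=r].
For each subset V ⊆ X/∼, compute π^{-1}(V) ⊆ X and check whether π^{-1}(V) ∈ τ. V is open in τ_Q iff π^{-1}(V) ∈ τ.
  V = {}: π^{-1}(V) = ∅ ∈ τ ✓.
  V = {[n=r]}: π^{-1}(V) = {n, r} ∉ τ ✗.
  V = {[o=p]}: π^{-1}(V) = {o, p} ∉ τ ✗.
  V = {[n=r], [o=p]}: π^{-1}(V) = {n, o, p, r} ∈ τ ✓.
  V = {[q]}: π^{-1}(V) = {q} ∉ τ ✗.
  V = {[n=r], [q]}: π^{-1}(V) = {n, q, r} ∉ τ ✗.
  V = {[o=p], [q]}: π^{-1}(V) = {o, p, q} ∉ τ ✗.
  V = {[n=r], [o=p], [q]}: π^{-1}(V) = {n, o, p, q, r} ∈ τ ✓.
Open sets in the quotient: τ_Q = {{}, {[n=r], [o=p]}, {[n=r], [o=p], [q]}} (3 elements).


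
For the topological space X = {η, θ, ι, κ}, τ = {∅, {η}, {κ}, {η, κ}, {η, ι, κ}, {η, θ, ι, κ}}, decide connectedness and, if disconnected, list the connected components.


(X, τ) is connected.

Find clopen sets (U ∈ τ with X ∖ U ∈ τ):
  U = ∅, X ∖ U = {η, θ, ι, κ} — both open, so U is clopen.
  U = {η, θ, ι, κ}, X ∖ U = ∅ — both open, so U is clopen.
Only trivial clopens (∅ and X) exist, so (X, τ) is connected.
Compute connected components by grouping points that agree on all clopens:
  component: {η, θ, ι, κ}


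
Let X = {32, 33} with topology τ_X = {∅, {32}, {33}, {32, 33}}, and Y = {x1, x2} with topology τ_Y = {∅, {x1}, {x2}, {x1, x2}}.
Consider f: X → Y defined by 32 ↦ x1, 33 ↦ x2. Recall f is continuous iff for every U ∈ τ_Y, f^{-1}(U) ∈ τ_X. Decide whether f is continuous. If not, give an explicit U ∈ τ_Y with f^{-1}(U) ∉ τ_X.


f IS continuous.

Compute f^{-1}(U) for each U ∈ τ_Y:
  U = ∅: f^{-1}(U) = ∅ ∈ τ_X ✓.
  U = {x1}: f^{-1}(U) = {32} ∈ τ_X ✓.
  U = {x2}: f^{-1}(U) = {33} ∈ τ_X ✓.
  U = {x1, x2}: f^{-1}(U) = {32, 33} ∈ τ_X ✓.
Every preimage lies in τ_X, so f IS continuous.


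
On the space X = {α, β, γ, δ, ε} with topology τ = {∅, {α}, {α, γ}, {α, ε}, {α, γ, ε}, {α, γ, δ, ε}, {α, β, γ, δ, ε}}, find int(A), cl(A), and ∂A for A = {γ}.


int(A) = ∅, cl(A) = {β, γ, δ}, ∂A = {β, γ, δ}.

Closed sets in (X, τ) are complements of opens:
  closed(X, τ) = {∅, {β}, {β, δ}, {β, γ, δ}, {β, δ, ε}, {β, γ, δ, ε}, {α, β, γ, δ, ε}}.
int(A) = ⋃ {U ∈ τ : U ⊆ A}. Opens contained in A: ∅.
Taking the union of these: int(A) = ∅.
cl(A) = ⋂ {C closed : A ⊆ C}. Closed sets containing A: {β, γ, δ}, {β, γ, δ, ε}, {α, β, γ, δ, ε}.
Intersecting these: cl(A) = {β, γ, δ}.
∂A = cl(A) ∖ int(A) = {β, γ, δ} ∖ ∅ = {β, γ, δ}.


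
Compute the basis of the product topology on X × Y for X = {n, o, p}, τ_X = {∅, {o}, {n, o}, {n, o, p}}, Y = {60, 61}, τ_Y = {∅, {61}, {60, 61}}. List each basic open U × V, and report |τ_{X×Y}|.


Basis B = {∅ × ∅, {o} × {61}, {n, o} × {61}, {o} × {60, 61}, {n, o, p} × {61}, {n, o} × {60, 61}, {n, o, p} × {60, 61}}; |τ_{X×Y}| = 10.

Enumerate products U × V with U ∈ τ_X, V ∈ τ_Y (deduplicated):
  ∅ × ∅ = {} (∅)
  {o} × {61} = {(o,61)}
  {n, o} × {61} = {(n,61), (o,61)}
  {o} × {60, 61} = {(o,60), (o,61)}
  {n, o, p} × {61} = {(n,61), (o,61), (p,61)}
  {n, o} × {60, 61} = {(n,60), (n,61), (o,60), (o,61)}
  {n, o, p} × {60, 61} = {(n,60), (n,61), (o,60), (o,61), (p,60), (p,61)}
These 7 distinct sets form the basis B.
Close under arbitrary unions to get τ_{X×Y}; counting gives |τ_{X×Y}| = 10.


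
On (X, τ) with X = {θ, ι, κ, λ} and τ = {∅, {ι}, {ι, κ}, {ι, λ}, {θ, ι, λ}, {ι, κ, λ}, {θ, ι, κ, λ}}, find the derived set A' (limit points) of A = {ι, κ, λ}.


A' = {θ, κ, λ}

For each x ∈ X, list the open sets U ∈ τ with x ∈ U, then check whether U ∩ (A ∖ {x}) ≠ ∅ for every such U.
  x = θ: opens ∋ x are {θ, ι, λ}, {θ, ι, κ, λ}; each meets A ∖ {θ}, so x IS a limit point.
  x = ι: open {ι} ∋ x has {ι} ∩ (A ∖ {ι}) = ∅, so x is NOT a limit point.
  x = κ: opens ∋ x are {ι, κ}, {ι, κ, λ}, {θ, ι, κ, λ}; each meets A ∖ {κ}, so x IS a limit point.
  x = λ: opens ∋ x are {ι, λ}, {θ, ι, λ}, {ι, κ, λ}, {θ, ι, κ, λ}; each meets A ∖ {λ}, so x IS a limit point.
Collecting: A' = {θ, κ, λ}.


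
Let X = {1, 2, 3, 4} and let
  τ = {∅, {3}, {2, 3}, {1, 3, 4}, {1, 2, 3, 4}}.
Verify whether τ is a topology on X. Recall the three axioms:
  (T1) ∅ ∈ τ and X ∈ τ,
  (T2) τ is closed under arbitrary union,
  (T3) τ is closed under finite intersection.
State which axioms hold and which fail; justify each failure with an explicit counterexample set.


τ IS a topology on X.

Axiom (T1): ∅ ∈ τ? Yes; X ∈ τ? Yes.
Axiom (T2/T3): check pairwise unions and intersections of members of τ.
All pairwise intersections and unions checked — each lies in τ. Therefore τ satisfies (T1), (T2), (T3): it IS a topology on X.


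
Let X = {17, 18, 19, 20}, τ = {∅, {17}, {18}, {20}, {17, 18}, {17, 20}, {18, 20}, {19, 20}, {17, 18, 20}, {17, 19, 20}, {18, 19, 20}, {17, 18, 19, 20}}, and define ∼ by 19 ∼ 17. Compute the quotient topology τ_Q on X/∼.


X/∼ = {[17=19], [18], [20]}; |τ_Q| = 6.

Equivalence classes: [17=19], [18], [20].
Quotient map π: X → X/∼ sends 17 ↦ [17=19], 18 ↦ [18], 19 ↦ [17=19], 20 ↦ [20].
For each subset V ⊆ X/∼, compute π^{-1}(V) ⊆ X and check whether π^{-1}(V) ∈ τ. V is open in τ_Q iff π^{-1}(V) ∈ τ.
  V = {}: π^{-1}(V) = ∅ ∈ τ ✓.
  V = {[17=19]}: π^{-1}(V) = {17, 19} ∉ τ ✗.
  V = {[18]}: π^{-1}(V) = {18} ∈ τ ✓.
  V = {[17=19], [18]}: π^{-1}(V) = {17, 18, 19} ∉ τ ✗.
  V = {[20]}: π^{-1}(V) = {20} ∈ τ ✓.
  V = {[17=19], [20]}: π^{-1}(V) = {17, 19, 20} ∈ τ ✓.
  V = {[18], [20]}: π^{-1}(V) = {18, 20} ∈ τ ✓.
  V = {[17=19], [18], [20]}: π^{-1}(V) = {17, 18, 19, 20} ∈ τ ✓.
Open sets in the quotient: τ_Q = {{}, {[18]}, {[20]}, {[17=19], [20]}, {[18], [20]}, {[17=19], [18], [20]}} (6 elements).


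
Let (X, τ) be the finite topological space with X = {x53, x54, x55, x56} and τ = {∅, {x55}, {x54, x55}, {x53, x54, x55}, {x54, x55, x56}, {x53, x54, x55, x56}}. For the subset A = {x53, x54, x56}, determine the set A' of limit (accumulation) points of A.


A' = {x53, x56}

For each x ∈ X, list the open sets U ∈ τ with x ∈ U, then check whether U ∩ (A ∖ {x}) ≠ ∅ for every such U.
  x = x53: opens ∋ x are {x53, x54, x55}, {x53, x54, x55, x56}; each meets A ∖ {x53}, so x IS a limit point.
  x = x54: open {x54, x55} ∋ x has {x54, x55} ∩ (A ∖ {x54}) = ∅, so x is NOT a limit point.
  x = x55: open {x55} ∋ x has {x55} ∩ (A ∖ {x55}) = ∅, so x is NOT a limit point.
  x = x56: opens ∋ x are {x54, x55, x56}, {x53, x54, x55, x56}; each meets A ∖ {x56}, so x IS a limit point.
Collecting: A' = {x53, x56}.


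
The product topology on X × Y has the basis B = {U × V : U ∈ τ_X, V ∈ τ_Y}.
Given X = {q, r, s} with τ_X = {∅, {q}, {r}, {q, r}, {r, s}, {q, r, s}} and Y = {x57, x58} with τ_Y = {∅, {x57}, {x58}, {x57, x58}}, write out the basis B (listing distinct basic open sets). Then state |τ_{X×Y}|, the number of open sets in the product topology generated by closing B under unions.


Basis B = {∅ × ∅, {q} × {x57}, {q} × {x58}, {r} × {x57}, {r} × {x58}, {q} × {x57, x58}, {q, r} × {x57}, {q, r} × {x58}, {r} × {x57, x58}, {r, s} × {x57}, {r, s} × {x58}, {q, r, s} × {x57}, {q, r, s} × {x58}, {q, r} × {x57, x58}, {r, s} × {x57, x58}, {q, r, s} × {x57, x58}}; |τ_{X×Y}| = 36.

Enumerate products U × V with U ∈ τ_X, V ∈ τ_Y (deduplicated):
  ∅ × ∅ = {} (∅)
  {q} × {x57} = {(q,x57)}
  {q} × {x58} = {(q,x58)}
  {r} × {x57} = {(r,x57)}
  {r} × {x58} = {(r,x58)}
  {q} × {x57, x58} = {(q,x57), (q,x58)}
  {q, r} × {x57} = {(q,x57), (r,x57)}
  {q, r} × {x58} = {(q,x58), (r,x58)}
  {r} × {x57, x58} = {(r,x57), (r,x58)}
  {r, s} × {x57} = {(r,x57), (s,x57)}
  {r, s} × {x58} = {(r,x58), (s,x58)}
  {q, r, s} × {x57} = {(q,x57), (r,x57), (s,x57)}
  {q, r, s} × {x58} = {(q,x58), (r,x58), (s,x58)}
  {q, r} × {x57, x58} = {(q,x57), (q,x58), (r,x57), (r,x58)}
  {r, s} × {x57, x58} = {(r,x57), (r,x58), (s,x57), (s,x58)}
  {q, r, s} × {x57, x58} = {(q,x57), (q,x58), (r,x57), (r,x58), (s,x57), (s,x58)}
These 16 distinct sets form the basis B.
Close under arbitrary unions to get τ_{X×Y}; counting gives |τ_{X×Y}| = 36.


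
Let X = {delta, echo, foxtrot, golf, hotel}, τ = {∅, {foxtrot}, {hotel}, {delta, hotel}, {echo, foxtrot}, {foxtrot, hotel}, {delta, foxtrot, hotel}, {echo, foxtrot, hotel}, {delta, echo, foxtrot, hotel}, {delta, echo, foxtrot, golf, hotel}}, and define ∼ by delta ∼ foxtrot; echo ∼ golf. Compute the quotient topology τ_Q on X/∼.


X/∼ = {[delta=foxtrot], [echo=golf], [hotel]}; |τ_Q| = 4.

Equivalence classes: [delta=foxtrot], [echo=golf], [hotel].
Quotient map π: X → X/∼ sends delta ↦ [delta=foxtrot], echo ↦ [echo=golf], foxtrot ↦ [delta=foxtrot], golf ↦ [echo=golf], hotel ↦ [hotel].
For each subset V ⊆ X/∼, compute π^{-1}(V) ⊆ X and check whether π^{-1}(V) ∈ τ. V is open in τ_Q iff π^{-1}(V) ∈ τ.
  V = {}: π^{-1}(V) = ∅ ∈ τ ✓.
  V = {[delta=foxtrot]}: π^{-1}(V) = {delta, foxtrot} ∉ τ ✗.
  V = {[echo=golf]}: π^{-1}(V) = {echo, golf} ∉ τ ✗.
  V = {[delta=foxtrot], [echo=golf]}: π^{-1}(V) = {delta, echo, foxtrot, golf} ∉ τ ✗.
  V = {[hotel]}: π^{-1}(V) = {hotel} ∈ τ ✓.
  V = {[delta=foxtrot], [hotel]}: π^{-1}(V) = {delta, foxtrot, hotel} ∈ τ ✓.
  V = {[echo=golf], [hotel]}: π^{-1}(V) = {echo, golf, hotel} ∉ τ ✗.
  V = {[delta=foxtrot], [echo=golf], [hotel]}: π^{-1}(V) = {delta, echo, foxtrot, golf, hotel} ∈ τ ✓.
Open sets in the quotient: τ_Q = {{}, {[hotel]}, {[delta=foxtrot], [hotel]}, {[delta=foxtrot], [echo=golf], [hotel]}} (4 elements).


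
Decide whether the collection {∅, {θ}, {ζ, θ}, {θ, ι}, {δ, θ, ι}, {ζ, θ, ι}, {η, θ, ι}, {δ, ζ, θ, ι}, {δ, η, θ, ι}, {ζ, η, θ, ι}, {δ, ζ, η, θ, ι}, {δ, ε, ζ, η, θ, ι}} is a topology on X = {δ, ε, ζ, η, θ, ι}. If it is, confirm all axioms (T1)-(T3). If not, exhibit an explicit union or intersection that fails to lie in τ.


τ IS a topology on X.

Axiom (T1): ∅ ∈ τ? Yes; X ∈ τ? Yes.
Axiom (T2/T3): check pairwise unions and intersections of members of τ.
All pairwise intersections and unions checked — each lies in τ. Therefore τ satisfies (T1), (T2), (T3): it IS a topology on X.


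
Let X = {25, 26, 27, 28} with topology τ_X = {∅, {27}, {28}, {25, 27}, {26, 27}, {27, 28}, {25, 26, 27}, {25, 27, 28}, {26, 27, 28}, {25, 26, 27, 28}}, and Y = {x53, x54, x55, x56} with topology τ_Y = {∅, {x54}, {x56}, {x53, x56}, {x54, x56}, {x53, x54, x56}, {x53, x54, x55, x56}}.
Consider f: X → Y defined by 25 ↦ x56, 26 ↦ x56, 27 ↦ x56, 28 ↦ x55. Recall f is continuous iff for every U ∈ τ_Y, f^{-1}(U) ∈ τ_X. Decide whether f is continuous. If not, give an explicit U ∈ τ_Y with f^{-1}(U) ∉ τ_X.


f IS continuous.

Compute f^{-1}(U) for each U ∈ τ_Y:
  U = ∅: f^{-1}(U) = ∅ ∈ τ_X ✓.
  U = {x54}: f^{-1}(U) = ∅ ∈ τ_X ✓.
  U = {x56}: f^{-1}(U) = {25, 26, 27} ∈ τ_X ✓.
  U = {x53, x56}: f^{-1}(U) = {25, 26, 27} ∈ τ_X ✓.
  U = {x54, x56}: f^{-1}(U) = {25, 26, 27} ∈ τ_X ✓.
  U = {x53, x54, x56}: f^{-1}(U) = {25, 26, 27} ∈ τ_X ✓.
  U = {x53, x54, x55, x56}: f^{-1}(U) = {25, 26, 27, 28} ∈ τ_X ✓.
Every preimage lies in τ_X, so f IS continuous.


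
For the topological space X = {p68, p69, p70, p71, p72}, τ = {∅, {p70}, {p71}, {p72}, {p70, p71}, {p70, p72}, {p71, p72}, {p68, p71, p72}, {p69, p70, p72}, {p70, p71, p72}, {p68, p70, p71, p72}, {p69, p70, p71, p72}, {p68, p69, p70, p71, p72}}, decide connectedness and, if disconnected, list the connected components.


(X, τ) is connected.

Find clopen sets (U ∈ τ with X ∖ U ∈ τ):
  U = ∅, X ∖ U = {p68, p69, p70, p71, p72} — both open, so U is clopen.
  U = {p68, p69, p70, p71, p72}, X ∖ U = ∅ — both open, so U is clopen.
Only trivial clopens (∅ and X) exist, so (X, τ) is connected.
Compute connected components by grouping points that agree on all clopens:
  component: {p68, p69, p70, p71, p72}


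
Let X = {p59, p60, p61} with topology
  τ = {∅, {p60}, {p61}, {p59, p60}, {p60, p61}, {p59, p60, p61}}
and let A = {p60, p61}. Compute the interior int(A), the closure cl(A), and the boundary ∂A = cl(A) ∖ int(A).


int(A) = {p60, p61}, cl(A) = {p59, p60, p61}, ∂A = {p59}.

Closed sets in (X, τ) are complements of opens:
  closed(X, τ) = {∅, {p59}, {p61}, {p59, p60}, {p59, p61}, {p59, p60, p61}}.
int(A) = ⋃ {U ∈ τ : U ⊆ A}. Opens contained in A: ∅, {p60}, {p61}, {p60, p61}.
Taking the union of these: int(A) = {p60, p61}.
cl(A) = ⋂ {C closed : A ⊆ C}. Closed sets containing A: {p59, p60, p61}.
Intersecting these: cl(A) = {p59, p60, p61}.
∂A = cl(A) ∖ int(A) = {p59, p60, p61} ∖ {p60, p61} = {p59}.


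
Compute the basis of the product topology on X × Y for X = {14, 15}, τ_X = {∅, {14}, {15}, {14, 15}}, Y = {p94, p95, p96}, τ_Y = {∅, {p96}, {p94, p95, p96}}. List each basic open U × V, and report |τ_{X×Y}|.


Basis B = {∅ × ∅, {14} × {p96}, {15} × {p96}, {14, 15} × {p96}, {14} × {p94, p95, p96}, {15} × {p94, p95, p96}, {14, 15} × {p94, p95, p96}}; |τ_{X×Y}| = 9.

Enumerate products U × V with U ∈ τ_X, V ∈ τ_Y (deduplicated):
  ∅ × ∅ = {} (∅)
  {14} × {p96} = {(14,p96)}
  {15} × {p96} = {(15,p96)}
  {14, 15} × {p96} = {(14,p96), (15,p96)}
  {14} × {p94, p95, p96} = {(14,p94), (14,p95), (14,p96)}
  {15} × {p94, p95, p96} = {(15,p94), (15,p95), (15,p96)}
  {14, 15} × {p94, p95, p96} = {(14,p94), (14,p95), (14,p96), (15,p94), (15,p95), (15,p96)}
These 7 distinct sets form the basis B.
Close under arbitrary unions to get τ_{X×Y}; counting gives |τ_{X×Y}| = 9.


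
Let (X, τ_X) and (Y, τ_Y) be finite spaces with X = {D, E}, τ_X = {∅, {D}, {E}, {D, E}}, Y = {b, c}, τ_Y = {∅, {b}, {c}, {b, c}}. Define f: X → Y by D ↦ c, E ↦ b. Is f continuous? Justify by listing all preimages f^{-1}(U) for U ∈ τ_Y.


f IS continuous.

Compute f^{-1}(U) for each U ∈ τ_Y:
  U = ∅: f^{-1}(U) = ∅ ∈ τ_X ✓.
  U = {b}: f^{-1}(U) = {E} ∈ τ_X ✓.
  U = {c}: f^{-1}(U) = {D} ∈ τ_X ✓.
  U = {b, c}: f^{-1}(U) = {D, E} ∈ τ_X ✓.
Every preimage lies in τ_X, so f IS continuous.


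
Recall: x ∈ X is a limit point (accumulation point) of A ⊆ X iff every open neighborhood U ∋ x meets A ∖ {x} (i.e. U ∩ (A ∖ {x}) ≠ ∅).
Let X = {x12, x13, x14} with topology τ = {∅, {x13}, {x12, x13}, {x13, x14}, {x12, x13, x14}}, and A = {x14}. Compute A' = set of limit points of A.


A' = ∅

For each x ∈ X, list the open sets U ∈ τ with x ∈ U, then check whether U ∩ (A ∖ {x}) ≠ ∅ for every such U.
  x = x12: open {x12, x13} ∋ x has {x12, x13} ∩ (A ∖ {x12}) = ∅, so x is NOT a limit point.
  x = x13: open {x13} ∋ x has {x13} ∩ (A ∖ {x13}) = ∅, so x is NOT a limit point.
  x = x14: open {x13, x14} ∋ x has {x13, x14} ∩ (A ∖ {x14}) = ∅, so x is NOT a limit point.
Collecting: A' = ∅.


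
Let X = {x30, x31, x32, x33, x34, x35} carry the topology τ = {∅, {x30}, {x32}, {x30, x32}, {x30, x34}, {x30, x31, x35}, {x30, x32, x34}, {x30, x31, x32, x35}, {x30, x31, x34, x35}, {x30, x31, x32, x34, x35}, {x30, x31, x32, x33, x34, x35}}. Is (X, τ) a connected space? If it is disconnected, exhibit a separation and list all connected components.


(X, τ) is connected.

Find clopen sets (U ∈ τ with X ∖ U ∈ τ):
  U = ∅, X ∖ U = {x30, x31, x32, x33, x34, x35} — both open, so U is clopen.
  U = {x30, x31, x32, x33, x34, x35}, X ∖ U = ∅ — both open, so U is clopen.
Only trivial clopens (∅ and X) exist, so (X, τ) is connected.
Compute connected components by grouping points that agree on all clopens:
  component: {x30, x31, x32, x33, x34, x35}


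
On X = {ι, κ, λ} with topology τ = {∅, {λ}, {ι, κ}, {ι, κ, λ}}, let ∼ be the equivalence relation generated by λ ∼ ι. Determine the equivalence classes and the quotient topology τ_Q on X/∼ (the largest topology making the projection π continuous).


X/∼ = {[ι=λ], [κ]}; |τ_Q| = 2.

Equivalence classes: [ι=λ], [κ].
Quotient map π: X → X/∼ sends ι ↦ [ι=λ], κ ↦ [κ], λ ↦ [ι=λ].
For each subset V ⊆ X/∼, compute π^{-1}(V) ⊆ X and check whether π^{-1}(V) ∈ τ. V is open in τ_Q iff π^{-1}(V) ∈ τ.
  V = {}: π^{-1}(V) = ∅ ∈ τ ✓.
  V = {[ι=λ]}: π^{-1}(V) = {ι, λ} ∉ τ ✗.
  V = {[κ]}: π^{-1}(V) = {κ} ∉ τ ✗.
  V = {[ι=λ], [κ]}: π^{-1}(V) = {ι, κ, λ} ∈ τ ✓.
Open sets in the quotient: τ_Q = {{}, {[ι=λ], [κ]}} (2 elements).


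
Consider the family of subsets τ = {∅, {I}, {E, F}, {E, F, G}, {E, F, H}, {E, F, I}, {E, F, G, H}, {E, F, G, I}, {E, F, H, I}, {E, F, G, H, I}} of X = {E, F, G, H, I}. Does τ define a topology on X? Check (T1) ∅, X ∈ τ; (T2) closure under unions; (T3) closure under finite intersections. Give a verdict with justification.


τ IS a topology on X.

Axiom (T1): ∅ ∈ τ? Yes; X ∈ τ? Yes.
Axiom (T2/T3): check pairwise unions and intersections of members of τ.
All pairwise intersections and unions checked — each lies in τ. Therefore τ satisfies (T1), (T2), (T3): it IS a topology on X.


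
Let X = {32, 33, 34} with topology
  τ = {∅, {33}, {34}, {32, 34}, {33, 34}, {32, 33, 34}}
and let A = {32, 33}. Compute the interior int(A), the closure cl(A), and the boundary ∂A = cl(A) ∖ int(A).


int(A) = {33}, cl(A) = {32, 33}, ∂A = {32}.

Closed sets in (X, τ) are complements of opens:
  closed(X, τ) = {∅, {32}, {33}, {32, 33}, {32, 34}, {32, 33, 34}}.
int(A) = ⋃ {U ∈ τ : U ⊆ A}. Opens contained in A: ∅, {33}.
Taking the union of these: int(A) = {33}.
cl(A) = ⋂ {C closed : A ⊆ C}. Closed sets containing A: {32, 33}, {32, 33, 34}.
Intersecting these: cl(A) = {32, 33}.
∂A = cl(A) ∖ int(A) = {32, 33} ∖ {33} = {32}.


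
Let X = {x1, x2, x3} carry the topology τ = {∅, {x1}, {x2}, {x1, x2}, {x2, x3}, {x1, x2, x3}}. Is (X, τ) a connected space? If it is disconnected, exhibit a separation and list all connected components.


(X, τ) is disconnected; components = [{x1}, {x2, x3}].

Find clopen sets (U ∈ τ with X ∖ U ∈ τ):
  U = ∅, X ∖ U = {x1, x2, x3} — both open, so U is clopen.
  U = {x1}, X ∖ U = {x2, x3} — both open, so U is clopen.
  U = {x2, x3}, X ∖ U = {x1} — both open, so U is clopen.
  U = {x1, x2, x3}, X ∖ U = ∅ — both open, so U is clopen.
Nontrivial clopen(s) exist: e.g. {x2, x3}. So (X, τ) is disconnected.
Compute connected components by grouping points that agree on all clopens:
  component: {x1}
  component: {x2, x3}


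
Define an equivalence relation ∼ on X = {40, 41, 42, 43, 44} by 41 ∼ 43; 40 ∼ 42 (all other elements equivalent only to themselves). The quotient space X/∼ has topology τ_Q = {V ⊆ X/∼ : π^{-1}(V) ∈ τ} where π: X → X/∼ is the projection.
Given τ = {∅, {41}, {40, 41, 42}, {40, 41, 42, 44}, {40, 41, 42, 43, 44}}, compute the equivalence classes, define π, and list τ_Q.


X/∼ = {[40=42], [41=43], [44]}; |τ_Q| = 2.

Equivalence classes: [40=42], [41=43], [44].
Quotient map π: X → X/∼ sends 40 ↦ [40=42], 41 ↦ [41=43], 42 ↦ [40=42], 43 ↦ [41=43], 44 ↦ [44].
For each subset V ⊆ X/∼, compute π^{-1}(V) ⊆ X and check whether π^{-1}(V) ∈ τ. V is open in τ_Q iff π^{-1}(V) ∈ τ.
  V = {}: π^{-1}(V) = ∅ ∈ τ ✓.
  V = {[40=42]}: π^{-1}(V) = {40, 42} ∉ τ ✗.
  V = {[41=43]}: π^{-1}(V) = {41, 43} ∉ τ ✗.
  V = {[40=42], [41=43]}: π^{-1}(V) = {40, 41, 42, 43} ∉ τ ✗.
  V = {[44]}: π^{-1}(V) = {44} ∉ τ ✗.
  V = {[40=42], [44]}: π^{-1}(V) = {40, 42, 44} ∉ τ ✗.
  V = {[41=43], [44]}: π^{-1}(V) = {41, 43, 44} ∉ τ ✗.
  V = {[40=42], [41=43], [44]}: π^{-1}(V) = {40, 41, 42, 43, 44} ∈ τ ✓.
Open sets in the quotient: τ_Q = {{}, {[40=42], [41=43], [44]}} (2 elements).


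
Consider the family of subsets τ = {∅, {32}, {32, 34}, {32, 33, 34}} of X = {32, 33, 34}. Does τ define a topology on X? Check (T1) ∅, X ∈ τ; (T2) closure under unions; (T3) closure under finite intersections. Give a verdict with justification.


τ IS a topology on X.

Axiom (T1): ∅ ∈ τ? Yes; X ∈ τ? Yes.
Axiom (T2/T3): check pairwise unions and intersections of members of τ.
All pairwise intersections and unions checked — each lies in τ. Therefore τ satisfies (T1), (T2), (T3): it IS a topology on X.


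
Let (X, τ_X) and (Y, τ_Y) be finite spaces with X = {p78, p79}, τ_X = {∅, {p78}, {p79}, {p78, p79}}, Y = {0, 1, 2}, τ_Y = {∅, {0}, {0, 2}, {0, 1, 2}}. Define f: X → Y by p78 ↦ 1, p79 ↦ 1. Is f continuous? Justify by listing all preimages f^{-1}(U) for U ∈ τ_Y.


f IS continuous.

Compute f^{-1}(U) for each U ∈ τ_Y:
  U = ∅: f^{-1}(U) = ∅ ∈ τ_X ✓.
  U = {0}: f^{-1}(U) = ∅ ∈ τ_X ✓.
  U = {0, 2}: f^{-1}(U) = ∅ ∈ τ_X ✓.
  U = {0, 1, 2}: f^{-1}(U) = {p78, p79} ∈ τ_X ✓.
Every preimage lies in τ_X, so f IS continuous.


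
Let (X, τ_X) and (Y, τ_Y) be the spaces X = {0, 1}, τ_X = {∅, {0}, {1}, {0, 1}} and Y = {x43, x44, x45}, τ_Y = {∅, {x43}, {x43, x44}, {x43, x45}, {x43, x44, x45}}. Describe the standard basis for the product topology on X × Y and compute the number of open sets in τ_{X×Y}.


Basis B = {∅ × ∅, {0} × {x43}, {1} × {x43}, {0} × {x43, x44}, {0} × {x43, x45}, {0, 1} × {x43}, {1} × {x43, x44}, {1} × {x43, x45}, {0} × {x43, x44, x45}, {1} × {x43, x44, x45}, {0, 1} × {x43, x44}, {0, 1} × {x43, x45}, {0, 1} × {x43, x44, x45}}; |τ_{X×Y}| = 25.

Enumerate products U × V with U ∈ τ_X, V ∈ τ_Y (deduplicated):
  ∅ × ∅ = {} (∅)
  {0} × {x43} = {(0,x43)}
  {1} × {x43} = {(1,x43)}
  {0} × {x43, x44} = {(0,x43), (0,x44)}
  {0} × {x43, x45} = {(0,x43), (0,x45)}
  {0, 1} × {x43} = {(0,x43), (1,x43)}
  {1} × {x43, x44} = {(1,x43), (1,x44)}
  {1} × {x43, x45} = {(1,x43), (1,x45)}
  {0} × {x43, x44, x45} = {(0,x43), (0,x44), (0,x45)}
  {1} × {x43, x44, x45} = {(1,x43), (1,x44), (1,x45)}
  {0, 1} × {x43, x44} = {(0,x43), (0,x44), (1,x43), (1,x44)}
  {0, 1} × {x43, x45} = {(0,x43), (0,x45), (1,x43), (1,x45)}
  {0, 1} × {x43, x44, x45} = {(0,x43), (0,x44), (0,x45), (1,x43), (1,x44), (1,x45)}
These 13 distinct sets form the basis B.
Close under arbitrary unions to get τ_{X×Y}; counting gives |τ_{X×Y}| = 25.


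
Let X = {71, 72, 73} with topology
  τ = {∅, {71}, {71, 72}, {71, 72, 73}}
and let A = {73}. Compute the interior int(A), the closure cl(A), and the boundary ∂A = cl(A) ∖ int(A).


int(A) = ∅, cl(A) = {73}, ∂A = {73}.

Closed sets in (X, τ) are complements of opens:
  closed(X, τ) = {∅, {73}, {72, 73}, {71, 72, 73}}.
int(A) = ⋃ {U ∈ τ : U ⊆ A}. Opens contained in A: ∅.
Taking the union of these: int(A) = ∅.
cl(A) = ⋂ {C closed : A ⊆ C}. Closed sets containing A: {73}, {72, 73}, {71, 72, 73}.
Intersecting these: cl(A) = {73}.
∂A = cl(A) ∖ int(A) = {73} ∖ ∅ = {73}.


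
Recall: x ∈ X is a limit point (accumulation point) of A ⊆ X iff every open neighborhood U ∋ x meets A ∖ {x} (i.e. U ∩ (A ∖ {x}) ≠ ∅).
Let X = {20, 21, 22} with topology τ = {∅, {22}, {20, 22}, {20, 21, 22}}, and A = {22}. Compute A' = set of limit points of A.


A' = {20, 21}

For each x ∈ X, list the open sets U ∈ τ with x ∈ U, then check whether U ∩ (A ∖ {x}) ≠ ∅ for every such U.
  x = 20: opens ∋ x are {20, 22}, {20, 21, 22}; each meets A ∖ {20}, so x IS a limit point.
  x = 21: opens ∋ x are {20, 21, 22}; each meets A ∖ {21}, so x IS a limit point.
  x = 22: open {22} ∋ x has {22} ∩ (A ∖ {22}) = ∅, so x is NOT a limit point.
Collecting: A' = {20, 21}.


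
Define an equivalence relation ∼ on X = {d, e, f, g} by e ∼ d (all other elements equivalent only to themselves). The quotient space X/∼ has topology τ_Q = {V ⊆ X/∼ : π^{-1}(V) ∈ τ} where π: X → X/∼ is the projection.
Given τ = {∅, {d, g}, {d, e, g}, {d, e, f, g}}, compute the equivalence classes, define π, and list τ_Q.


X/∼ = {[d=e], [f], [g]}; |τ_Q| = 3.

Equivalence classes: [d=e], [f], [g].
Quotient map π: X → X/∼ sends d ↦ [d=e], e ↦ [d=e], f ↦ [f], g ↦ [g].
For each subset V ⊆ X/∼, compute π^{-1}(V) ⊆ X and check whether π^{-1}(V) ∈ τ. V is open in τ_Q iff π^{-1}(V) ∈ τ.
  V = {}: π^{-1}(V) = ∅ ∈ τ ✓.
  V = {[d=e]}: π^{-1}(V) = {d, e} ∉ τ ✗.
  V = {[f]}: π^{-1}(V) = {f} ∉ τ ✗.
  V = {[d=e], [f]}: π^{-1}(V) = {d, e, f} ∉ τ ✗.
  V = {[g]}: π^{-1}(V) = {g} ∉ τ ✗.
  V = {[d=e], [g]}: π^{-1}(V) = {d, e, g} ∈ τ ✓.
  V = {[f], [g]}: π^{-1}(V) = {f, g} ∉ τ ✗.
  V = {[d=e], [f], [g]}: π^{-1}(V) = {d, e, f, g} ∈ τ ✓.
Open sets in the quotient: τ_Q = {{}, {[d=e], [g]}, {[d=e], [f], [g]}} (3 elements).


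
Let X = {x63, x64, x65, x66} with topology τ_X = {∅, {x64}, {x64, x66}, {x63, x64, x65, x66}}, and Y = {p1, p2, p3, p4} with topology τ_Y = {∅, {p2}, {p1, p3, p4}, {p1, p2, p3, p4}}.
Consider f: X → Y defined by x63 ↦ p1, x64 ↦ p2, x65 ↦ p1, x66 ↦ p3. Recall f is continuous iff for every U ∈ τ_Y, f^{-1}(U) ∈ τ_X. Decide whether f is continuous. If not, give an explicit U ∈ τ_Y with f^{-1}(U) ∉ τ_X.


f is NOT continuous.

Compute f^{-1}(U) for each U ∈ τ_Y:
  U = ∅: f^{-1}(U) = ∅ ∈ τ_X ✓.
  U = {p2}: f^{-1}(U) = {x64} ∈ τ_X ✓.
  U = {p1, p3, p4}: f^{-1}(U) = {x63, x65, x66} ∉ τ_X ✗.
  U = {p1, p2, p3, p4}: f^{-1}(U) = {x63, x64, x65, x66} ∈ τ_X ✓.
Found U = {p1, p3, p4} with f^{-1}(U) = {x63, x65, x66} not in τ_X. Therefore f is NOT continuous.


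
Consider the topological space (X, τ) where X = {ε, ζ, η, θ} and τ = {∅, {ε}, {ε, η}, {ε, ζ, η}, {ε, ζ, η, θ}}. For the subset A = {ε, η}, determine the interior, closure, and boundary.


int(A) = {ε, η}, cl(A) = {ε, ζ, η, θ}, ∂A = {ζ, θ}.

Closed sets in (X, τ) are complements of opens:
  closed(X, τ) = {∅, {θ}, {ζ, θ}, {ζ, η, θ}, {ε, ζ, η, θ}}.
int(A) = ⋃ {U ∈ τ : U ⊆ A}. Opens contained in A: ∅, {ε}, {ε, η}.
Taking the union of these: int(A) = {ε, η}.
cl(A) = ⋂ {C closed : A ⊆ C}. Closed sets containing A: {ε, ζ, η, θ}.
Intersecting these: cl(A) = {ε, ζ, η, θ}.
∂A = cl(A) ∖ int(A) = {ε, ζ, η, θ} ∖ {ε, η} = {ζ, θ}.


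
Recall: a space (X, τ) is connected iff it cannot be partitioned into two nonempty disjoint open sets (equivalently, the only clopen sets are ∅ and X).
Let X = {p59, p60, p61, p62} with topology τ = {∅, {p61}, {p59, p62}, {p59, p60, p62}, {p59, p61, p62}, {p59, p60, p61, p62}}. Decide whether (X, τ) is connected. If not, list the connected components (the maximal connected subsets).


(X, τ) is disconnected; components = [{p61}, {p59, p60, p62}].

Find clopen sets (U ∈ τ with X ∖ U ∈ τ):
  U = ∅, X ∖ U = {p59, p60, p61, p62} — both open, so U is clopen.
  U = {p61}, X ∖ U = {p59, p60, p62} — both open, so U is clopen.
  U = {p59, p60, p62}, X ∖ U = {p61} — both open, so U is clopen.
  U = {p59, p60, p61, p62}, X ∖ U = ∅ — both open, so U is clopen.
Nontrivial clopen(s) exist: e.g. {p59, p60, p62}. So (X, τ) is disconnected.
Compute connected components by grouping points that agree on all clopens:
  component: {p61}
  component: {p59, p60, p62}


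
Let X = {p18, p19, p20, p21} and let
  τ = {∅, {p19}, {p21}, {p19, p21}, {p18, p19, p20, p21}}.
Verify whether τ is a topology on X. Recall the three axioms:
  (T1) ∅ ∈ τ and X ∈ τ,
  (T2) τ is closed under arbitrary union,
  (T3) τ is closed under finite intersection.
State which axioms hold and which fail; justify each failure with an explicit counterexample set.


τ IS a topology on X.

Axiom (T1): ∅ ∈ τ? Yes; X ∈ τ? Yes.
Axiom (T2/T3): check pairwise unions and intersections of members of τ.
All pairwise intersections and unions checked — each lies in τ. Therefore τ satisfies (T1), (T2), (T3): it IS a topology on X.


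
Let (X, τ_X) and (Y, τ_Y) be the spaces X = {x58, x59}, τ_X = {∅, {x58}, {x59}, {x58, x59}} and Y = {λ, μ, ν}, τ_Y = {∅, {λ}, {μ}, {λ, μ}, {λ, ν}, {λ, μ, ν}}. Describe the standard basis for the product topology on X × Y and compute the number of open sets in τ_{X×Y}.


Basis B = {∅ × ∅, {x58} × {λ}, {x58} × {μ}, {x59} × {λ}, {x59} × {μ}, {x58} × {λ, μ}, {x58} × {λ, ν}, {x58, x59} × {λ}, {x58, x59} × {μ}, {x59} × {λ, μ}, {x59} × {λ, ν}, {x58} × {λ, μ, ν}, {x59} × {λ, μ, ν}, {x58, x59} × {λ, μ}, {x58, x59} × {λ, ν}, {x58, x59} × {λ, μ, ν}}; |τ_{X×Y}| = 36.

Enumerate products U × V with U ∈ τ_X, V ∈ τ_Y (deduplicated):
  ∅ × ∅ = {} (∅)
  {x58} × {λ} = {(x58,λ)}
  {x58} × {μ} = {(x58,μ)}
  {x59} × {λ} = {(x59,λ)}
  {x59} × {μ} = {(x59,μ)}
  {x58} × {λ, μ} = {(x58,λ), (x58,μ)}
  {x58} × {λ, ν} = {(x58,λ), (x58,ν)}
  {x58, x59} × {λ} = {(x58,λ), (x59,λ)}
  {x58, x59} × {μ} = {(x58,μ), (x59,μ)}
  {x59} × {λ, μ} = {(x59,λ), (x59,μ)}
  {x59} × {λ, ν} = {(x59,λ), (x59,ν)}
  {x58} × {λ, μ, ν} = {(x58,λ), (x58,μ), (x58,ν)}
  {x59} × {λ, μ, ν} = {(x59,λ), (x59,μ), (x59,ν)}
  {x58, x59} × {λ, μ} = {(x58,λ), (x58,μ), (x59,λ), (x59,μ)}
  {x58, x59} × {λ, ν} = {(x58,λ), (x58,ν), (x59,λ), (x59,ν)}
  {x58, x59} × {λ, μ, ν} = {(x58,λ), (x58,μ), (x58,ν), (x59,λ), (x59,μ), (x59,ν)}
These 16 distinct sets form the basis B.
Close under arbitrary unions to get τ_{X×Y}; counting gives |τ_{X×Y}| = 36.


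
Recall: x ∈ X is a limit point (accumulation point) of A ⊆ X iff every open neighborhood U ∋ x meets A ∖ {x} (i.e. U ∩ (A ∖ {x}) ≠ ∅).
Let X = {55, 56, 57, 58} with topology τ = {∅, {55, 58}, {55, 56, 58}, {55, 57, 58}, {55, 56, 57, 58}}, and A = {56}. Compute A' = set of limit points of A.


A' = ∅

For each x ∈ X, list the open sets U ∈ τ with x ∈ U, then check whether U ∩ (A ∖ {x}) ≠ ∅ for every such U.
  x = 55: open {55, 58} ∋ x has {55, 58} ∩ (A ∖ {55}) = ∅, so x is NOT a limit point.
  x = 56: open {55, 56, 58} ∋ x has {55, 56, 58} ∩ (A ∖ {56}) = ∅, so x is NOT a limit point.
  x = 57: open {55, 57, 58} ∋ x has {55, 57, 58} ∩ (A ∖ {57}) = ∅, so x is NOT a limit point.
  x = 58: open {55, 58} ∋ x has {55, 58} ∩ (A ∖ {58}) = ∅, so x is NOT a limit point.
Collecting: A' = ∅.


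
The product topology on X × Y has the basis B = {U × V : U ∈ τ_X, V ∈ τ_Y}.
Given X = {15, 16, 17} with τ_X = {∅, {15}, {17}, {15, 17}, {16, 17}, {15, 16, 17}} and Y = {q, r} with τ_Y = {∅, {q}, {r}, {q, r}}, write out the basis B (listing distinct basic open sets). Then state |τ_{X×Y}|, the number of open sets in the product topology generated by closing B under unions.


Basis B = {∅ × ∅, {15} × {q}, {15} × {r}, {17} × {q}, {17} × {r}, {15} × {q, r}, {15, 17} × {q}, {15, 17} × {r}, {16, 17} × {q}, {16, 17} × {r}, {17} × {q, r}, {15, 16, 17} × {q}, {15, 16, 17} × {r}, {15, 17} × {q, r}, {16, 17} × {q, r}, {15, 16, 17} × {q, r}}; |τ_{X×Y}| = 36.

Enumerate products U × V with U ∈ τ_X, V ∈ τ_Y (deduplicated):
  ∅ × ∅ = {} (∅)
  {15} × {q} = {(15,q)}
  {15} × {r} = {(15,r)}
  {17} × {q} = {(17,q)}
  {17} × {r} = {(17,r)}
  {15} × {q, r} = {(15,q), (15,r)}
  {15, 17} × {q} = {(15,q), (17,q)}
  {15, 17} × {r} = {(15,r), (17,r)}
  {16, 17} × {q} = {(16,q), (17,q)}
  {16, 17} × {r} = {(16,r), (17,r)}
  {17} × {q, r} = {(17,q), (17,r)}
  {15, 16, 17} × {q} = {(15,q), (16,q), (17,q)}
  {15, 16, 17} × {r} = {(15,r), (16,r), (17,r)}
  {15, 17} × {q, r} = {(15,q), (15,r), (17,q), (17,r)}
  {16, 17} × {q, r} = {(16,q), (16,r), (17,q), (17,r)}
  {15, 16, 17} × {q, r} = {(15,q), (15,r), (16,q), (16,r), (17,q), (17,r)}
These 16 distinct sets form the basis B.
Close under arbitrary unions to get τ_{X×Y}; counting gives |τ_{X×Y}| = 36.


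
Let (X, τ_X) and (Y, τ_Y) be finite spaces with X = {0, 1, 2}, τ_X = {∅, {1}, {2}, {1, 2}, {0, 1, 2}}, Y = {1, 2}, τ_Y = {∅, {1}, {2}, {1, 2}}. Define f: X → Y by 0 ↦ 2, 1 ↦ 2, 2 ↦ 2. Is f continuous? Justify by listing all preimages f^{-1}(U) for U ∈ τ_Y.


f IS continuous.

Compute f^{-1}(U) for each U ∈ τ_Y:
  U = ∅: f^{-1}(U) = ∅ ∈ τ_X ✓.
  U = {1}: f^{-1}(U) = ∅ ∈ τ_X ✓.
  U = {2}: f^{-1}(U) = {0, 1, 2} ∈ τ_X ✓.
  U = {1, 2}: f^{-1}(U) = {0, 1, 2} ∈ τ_X ✓.
Every preimage lies in τ_X, so f IS continuous.


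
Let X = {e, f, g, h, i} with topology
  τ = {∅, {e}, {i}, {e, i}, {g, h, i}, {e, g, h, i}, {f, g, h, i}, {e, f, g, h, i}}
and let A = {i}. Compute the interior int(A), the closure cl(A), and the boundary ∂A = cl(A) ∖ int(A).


int(A) = {i}, cl(A) = {f, g, h, i}, ∂A = {f, g, h}.

Closed sets in (X, τ) are complements of opens:
  closed(X, τ) = {∅, {e}, {f}, {e, f}, {f, g, h}, {e, f, g, h}, {f, g, h, i}, {e, f, g, h, i}}.
int(A) = ⋃ {U ∈ τ : U ⊆ A}. Opens contained in A: ∅, {i}.
Taking the union of these: int(A) = {i}.
cl(A) = ⋂ {C closed : A ⊆ C}. Closed sets containing A: {f, g, h, i}, {e, f, g, h, i}.
Intersecting these: cl(A) = {f, g, h, i}.
∂A = cl(A) ∖ int(A) = {f, g, h, i} ∖ {i} = {f, g, h}.


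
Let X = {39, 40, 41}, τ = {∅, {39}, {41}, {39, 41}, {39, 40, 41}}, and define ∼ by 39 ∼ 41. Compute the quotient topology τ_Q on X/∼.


X/∼ = {[39=41], [40]}; |τ_Q| = 3.

Equivalence classes: [39=41], [40].
Quotient map π: X → X/∼ sends 39 ↦ [39=41], 40 ↦ [40], 41 ↦ [39=41].
For each subset V ⊆ X/∼, compute π^{-1}(V) ⊆ X and check whether π^{-1}(V) ∈ τ. V is open in τ_Q iff π^{-1}(V) ∈ τ.
  V = {}: π^{-1}(V) = ∅ ∈ τ ✓.
  V = {[39=41]}: π^{-1}(V) = {39, 41} ∈ τ ✓.
  V = {[40]}: π^{-1}(V) = {40} ∉ τ ✗.
  V = {[39=41], [40]}: π^{-1}(V) = {39, 40, 41} ∈ τ ✓.
Open sets in the quotient: τ_Q = {{}, {[39=41]}, {[39=41], [40]}} (3 elements).
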